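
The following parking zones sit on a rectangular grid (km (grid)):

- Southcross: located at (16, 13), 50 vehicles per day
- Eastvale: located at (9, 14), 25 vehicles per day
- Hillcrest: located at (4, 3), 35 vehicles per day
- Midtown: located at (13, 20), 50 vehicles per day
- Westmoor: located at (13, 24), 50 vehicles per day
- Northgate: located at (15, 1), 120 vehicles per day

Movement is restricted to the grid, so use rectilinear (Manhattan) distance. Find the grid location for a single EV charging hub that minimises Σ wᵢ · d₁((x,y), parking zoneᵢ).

Manhattan distance separates: Σwᵢ(|x−xᵢ|+|y−yᵢ|) = Σwᵢ|x−xᵢ| + Σwᵢ|y−yᵢ|, so x and y are optimised independently as 1-D weighted medians.
Total weight W = 330; half = 165.
x-coordinate, sorted with cumulative weight:
  x=4 (Hillcrest, w=35) cum 35
  x=9 (Eastvale, w=25) cum 60
  x=13 (Midtown, w=50) cum 110
  x=13 (Westmoor, w=50) cum 160
  x=15 (Northgate, w=120) cum 280  ← median
  x=16 (Southcross, w=50) cum 330
⇒ x* = 15
y-coordinate, sorted with cumulative weight:
  y=1 (Northgate, w=120) cum 120
  y=3 (Hillcrest, w=35) cum 155
  y=13 (Southcross, w=50) cum 205  ← median
  y=14 (Eastvale, w=25) cum 230
  y=20 (Midtown, w=50) cum 280
  y=24 (Westmoor, w=50) cum 330
⇒ y* = 13

(15, 13)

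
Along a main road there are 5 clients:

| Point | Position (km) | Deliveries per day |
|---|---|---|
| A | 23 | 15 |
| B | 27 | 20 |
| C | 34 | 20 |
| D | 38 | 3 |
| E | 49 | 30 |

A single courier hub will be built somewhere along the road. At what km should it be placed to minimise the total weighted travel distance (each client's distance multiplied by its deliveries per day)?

For a sum of weighted absolute distances on a line, the optimum is the weighted median (not the mean). Total weight W = 88; half-weight = 44.
Sort by position and accumulate weight:
  km 23 (A, w=15) → cum 15
  km 27 (B, w=20) → cum 35
  km 34 (C, w=20) → cum 55  ≥ 44 → median here
  km 38 (D, w=3) → cum 58
  km 49 (E, w=30) → cum 88
Optimal location: km 34.

x = 34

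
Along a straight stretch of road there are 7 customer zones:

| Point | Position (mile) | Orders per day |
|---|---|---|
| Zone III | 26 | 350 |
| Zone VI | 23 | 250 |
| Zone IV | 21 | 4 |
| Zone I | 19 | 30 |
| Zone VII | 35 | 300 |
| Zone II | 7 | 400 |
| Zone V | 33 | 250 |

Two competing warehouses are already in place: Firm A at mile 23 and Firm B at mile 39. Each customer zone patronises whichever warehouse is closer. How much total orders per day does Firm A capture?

1034

The indifferent point is the midpoint (23+39)/2 = 31; customer zones left of it (closer to Firm A at 23) go to Firm A, those right go to Firm B.
  Zone II at 7 (w=400) → Firm A
  Zone I at 19 (w=30) → Firm A
  Zone IV at 21 (w=4) → Firm A
  Zone VI at 23 (w=250) → Firm A
  Zone III at 26 (w=350) → Firm A
  Zone V at 33 (w=250) → Firm B
  Zone VII at 35 (w=300) → Firm B
Firm A captures 1034; Firm B captures 550.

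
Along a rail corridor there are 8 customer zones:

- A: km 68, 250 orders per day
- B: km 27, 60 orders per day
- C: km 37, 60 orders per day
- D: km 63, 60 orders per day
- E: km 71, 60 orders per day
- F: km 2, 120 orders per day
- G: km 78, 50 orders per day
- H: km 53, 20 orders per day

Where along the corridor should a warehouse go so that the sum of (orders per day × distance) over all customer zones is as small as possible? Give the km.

x = 68

For a sum of weighted absolute distances on a line, the optimum is the weighted median (not the mean). Total weight W = 680; half-weight = 340.
Sort by position and accumulate weight:
  km 2 (F, w=120) → cum 120
  km 27 (B, w=60) → cum 180
  km 37 (C, w=60) → cum 240
  km 53 (H, w=20) → cum 260
  km 63 (D, w=60) → cum 320
  km 68 (A, w=250) → cum 570  ≥ 340 → median here
  km 71 (E, w=60) → cum 630
  km 78 (G, w=50) → cum 680
Optimal location: km 68.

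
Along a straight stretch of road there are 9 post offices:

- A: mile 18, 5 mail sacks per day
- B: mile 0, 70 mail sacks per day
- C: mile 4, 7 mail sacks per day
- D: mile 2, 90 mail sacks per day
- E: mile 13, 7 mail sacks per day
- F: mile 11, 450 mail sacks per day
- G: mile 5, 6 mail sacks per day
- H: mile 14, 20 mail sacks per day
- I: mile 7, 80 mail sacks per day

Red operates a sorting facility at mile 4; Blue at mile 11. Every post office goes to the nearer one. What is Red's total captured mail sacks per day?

The indifferent point is the midpoint (4+11)/2 = 7.5; post offices left of it (closer to Red at 4) go to Red, those right go to Blue.
  B at 0 (w=70) → Red
  D at 2 (w=90) → Red
  C at 4 (w=7) → Red
  G at 5 (w=6) → Red
  I at 7 (w=80) → Red
  F at 11 (w=450) → Blue
  E at 13 (w=7) → Blue
  H at 14 (w=20) → Blue
  A at 18 (w=5) → Blue
Red captures 253; Blue captures 482.

253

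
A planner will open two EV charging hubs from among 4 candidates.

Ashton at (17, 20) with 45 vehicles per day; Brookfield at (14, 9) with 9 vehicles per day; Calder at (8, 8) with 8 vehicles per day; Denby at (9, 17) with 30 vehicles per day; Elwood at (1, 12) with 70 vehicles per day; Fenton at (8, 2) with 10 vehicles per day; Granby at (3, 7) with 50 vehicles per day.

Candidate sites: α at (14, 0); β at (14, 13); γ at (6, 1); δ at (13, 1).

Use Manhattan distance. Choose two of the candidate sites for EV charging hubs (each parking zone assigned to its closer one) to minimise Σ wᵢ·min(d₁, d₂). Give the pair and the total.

Evaluate every pair (each demand assigned to the nearer of the two):
  {β, γ}: total = 2288
  {β, δ}: total = 2684
  {α, β}: total = 2754
  {α, γ}: total = 3358
  {γ, δ}: total = 3358
  {α, δ}: total = 4282
Best pair: {β, γ} with total 2288.

{β, γ}, total 2288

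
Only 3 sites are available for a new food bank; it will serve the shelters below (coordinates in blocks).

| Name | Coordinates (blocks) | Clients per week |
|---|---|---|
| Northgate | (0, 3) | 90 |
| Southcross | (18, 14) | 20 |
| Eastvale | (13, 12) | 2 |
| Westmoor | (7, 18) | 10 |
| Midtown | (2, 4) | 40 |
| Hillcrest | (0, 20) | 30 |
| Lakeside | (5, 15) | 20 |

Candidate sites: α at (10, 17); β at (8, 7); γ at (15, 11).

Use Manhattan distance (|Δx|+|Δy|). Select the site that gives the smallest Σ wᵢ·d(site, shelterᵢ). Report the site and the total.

β, total 2770 blocks

Total weighted distance at each candidate:
  α (10, 17): total = 3806
  β (8, 7): total = 2770
  γ (15, 11): total = 4146
Minimum is at β with total 2770 blocks.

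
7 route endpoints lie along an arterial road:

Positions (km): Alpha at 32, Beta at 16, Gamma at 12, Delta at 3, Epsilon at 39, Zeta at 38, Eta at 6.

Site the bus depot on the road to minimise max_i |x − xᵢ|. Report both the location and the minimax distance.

The 1-center on a line is the midpoint of the two extreme points: leftmost at 3, rightmost at 39.
Optimal location = (3 + 39)/2 = 21; maximum distance = (39 − 3)/2 = 18.

location 21, max distance 18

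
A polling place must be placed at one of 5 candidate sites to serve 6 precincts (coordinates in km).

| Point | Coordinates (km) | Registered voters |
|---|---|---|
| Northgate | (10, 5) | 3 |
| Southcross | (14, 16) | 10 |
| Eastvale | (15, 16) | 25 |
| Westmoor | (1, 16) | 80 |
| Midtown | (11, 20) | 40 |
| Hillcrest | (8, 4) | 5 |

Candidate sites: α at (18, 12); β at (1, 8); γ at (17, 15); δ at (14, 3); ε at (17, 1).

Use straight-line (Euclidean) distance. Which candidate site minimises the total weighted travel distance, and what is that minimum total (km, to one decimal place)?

γ, total 1790.1 km

Total weighted distance at each candidate:
  α (18, 12): total = 2099.8
  β (1, 8): total = 1889.3
  γ (17, 15): total = 1790.1
  δ (14, 3): total = 2661.1
  ε (17, 1): total = 3154.4
Minimum is at γ with total 1790.1 km.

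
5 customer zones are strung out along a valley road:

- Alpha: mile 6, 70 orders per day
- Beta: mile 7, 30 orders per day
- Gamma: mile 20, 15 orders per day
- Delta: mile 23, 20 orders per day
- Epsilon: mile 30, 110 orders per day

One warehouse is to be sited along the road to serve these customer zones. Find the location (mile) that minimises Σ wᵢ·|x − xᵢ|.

x = 23

For a sum of weighted absolute distances on a line, the optimum is the weighted median (not the mean). Total weight W = 245; half-weight = 122.5.
Sort by position and accumulate weight:
  mile 6 (Alpha, w=70) → cum 70
  mile 7 (Beta, w=30) → cum 100
  mile 20 (Gamma, w=15) → cum 115
  mile 23 (Delta, w=20) → cum 135  ≥ 122.5 → median here
  mile 30 (Epsilon, w=110) → cum 245
Optimal location: mile 23.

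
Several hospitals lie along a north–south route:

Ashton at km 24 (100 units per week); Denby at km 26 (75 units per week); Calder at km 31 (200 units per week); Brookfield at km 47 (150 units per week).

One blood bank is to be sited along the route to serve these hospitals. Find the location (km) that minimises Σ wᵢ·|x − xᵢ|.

For a sum of weighted absolute distances on a line, the optimum is the weighted median (not the mean). Total weight W = 525; half-weight = 262.5.
Sort by position and accumulate weight:
  km 24 (Ashton, w=100) → cum 100
  km 26 (Denby, w=75) → cum 175
  km 31 (Calder, w=200) → cum 375  ≥ 262.5 → median here
  km 47 (Brookfield, w=150) → cum 525
Optimal location: km 31.

x = 31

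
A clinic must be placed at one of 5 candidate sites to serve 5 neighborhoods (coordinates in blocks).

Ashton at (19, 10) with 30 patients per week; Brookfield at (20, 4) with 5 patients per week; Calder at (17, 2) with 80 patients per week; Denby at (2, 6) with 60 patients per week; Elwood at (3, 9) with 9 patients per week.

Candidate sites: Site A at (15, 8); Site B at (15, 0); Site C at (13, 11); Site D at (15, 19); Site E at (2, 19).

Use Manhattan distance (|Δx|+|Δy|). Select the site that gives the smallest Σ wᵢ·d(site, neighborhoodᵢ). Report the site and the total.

Total weighted distance at each candidate:
  Site A (15, 8): total = 1882
  Site B (15, 0): total = 2114
  Site C (13, 11): total = 2388
  Site D (15, 19): total = 3768
  Site E (2, 19): total = 4384
Minimum is at Site A with total 1882 blocks.

Site A, total 1882 blocks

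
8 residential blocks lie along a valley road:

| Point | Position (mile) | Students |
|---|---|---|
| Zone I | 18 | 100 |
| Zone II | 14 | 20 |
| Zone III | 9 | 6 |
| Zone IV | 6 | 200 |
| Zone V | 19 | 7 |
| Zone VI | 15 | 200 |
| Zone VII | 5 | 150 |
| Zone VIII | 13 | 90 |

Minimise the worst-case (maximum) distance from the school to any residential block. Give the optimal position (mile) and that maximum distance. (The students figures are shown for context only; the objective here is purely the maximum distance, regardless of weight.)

The 1-center on a line is the midpoint of the two extreme points: leftmost at 5, rightmost at 19.
Optimal location = (5 + 19)/2 = 12; maximum distance = (19 − 5)/2 = 7.

location 12, max distance 7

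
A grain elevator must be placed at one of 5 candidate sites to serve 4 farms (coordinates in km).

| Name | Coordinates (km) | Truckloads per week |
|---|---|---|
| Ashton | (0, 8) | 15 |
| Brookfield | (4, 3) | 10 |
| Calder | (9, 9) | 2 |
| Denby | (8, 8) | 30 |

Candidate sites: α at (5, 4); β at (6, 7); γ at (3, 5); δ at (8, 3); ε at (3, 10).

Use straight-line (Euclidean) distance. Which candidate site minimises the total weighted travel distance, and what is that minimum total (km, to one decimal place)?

Total weighted distance at each candidate:
  α (5, 4): total = 273.0
  β (6, 7): total = 210.3
  γ (3, 5): total = 275.4
  δ (8, 3): total = 343.7
  ε (3, 10): total = 298.5
Minimum is at β with total 210.3 km.

β, total 210.3 km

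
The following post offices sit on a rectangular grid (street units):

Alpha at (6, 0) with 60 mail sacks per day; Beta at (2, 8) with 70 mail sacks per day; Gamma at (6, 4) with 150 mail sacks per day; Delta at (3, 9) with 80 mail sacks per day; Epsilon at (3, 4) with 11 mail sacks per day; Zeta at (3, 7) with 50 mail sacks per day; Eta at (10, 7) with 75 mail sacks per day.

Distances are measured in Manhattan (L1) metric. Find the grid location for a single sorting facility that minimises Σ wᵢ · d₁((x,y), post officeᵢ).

Manhattan distance separates: Σwᵢ(|x−xᵢ|+|y−yᵢ|) = Σwᵢ|x−xᵢ| + Σwᵢ|y−yᵢ|, so x and y are optimised independently as 1-D weighted medians.
Total weight W = 496; half = 248.
x-coordinate, sorted with cumulative weight:
  x=2 (Beta, w=70) cum 70
  x=3 (Delta, w=80) cum 150
  x=3 (Epsilon, w=11) cum 161
  x=3 (Zeta, w=50) cum 211
  x=6 (Alpha, w=60) cum 271  ← median
  x=6 (Gamma, w=150) cum 421
  x=10 (Eta, w=75) cum 496
⇒ x* = 6
y-coordinate, sorted with cumulative weight:
  y=0 (Alpha, w=60) cum 60
  y=4 (Gamma, w=150) cum 210
  y=4 (Epsilon, w=11) cum 221
  y=7 (Zeta, w=50) cum 271  ← median
  y=7 (Eta, w=75) cum 346
  y=8 (Beta, w=70) cum 416
  y=9 (Delta, w=80) cum 496
⇒ y* = 7

(6, 7)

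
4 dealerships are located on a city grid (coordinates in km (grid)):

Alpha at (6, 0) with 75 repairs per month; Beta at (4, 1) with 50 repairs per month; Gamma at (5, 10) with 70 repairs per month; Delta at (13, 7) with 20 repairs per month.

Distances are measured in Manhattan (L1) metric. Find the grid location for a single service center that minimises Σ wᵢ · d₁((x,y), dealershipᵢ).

(5, 1)

Manhattan distance separates: Σwᵢ(|x−xᵢ|+|y−yᵢ|) = Σwᵢ|x−xᵢ| + Σwᵢ|y−yᵢ|, so x and y are optimised independently as 1-D weighted medians.
Total weight W = 215; half = 107.5.
x-coordinate, sorted with cumulative weight:
  x=4 (Beta, w=50) cum 50
  x=5 (Gamma, w=70) cum 120  ← median
  x=6 (Alpha, w=75) cum 195
  x=13 (Delta, w=20) cum 215
⇒ x* = 5
y-coordinate, sorted with cumulative weight:
  y=0 (Alpha, w=75) cum 75
  y=1 (Beta, w=50) cum 125  ← median
  y=7 (Delta, w=20) cum 145
  y=10 (Gamma, w=70) cum 215
⇒ y* = 1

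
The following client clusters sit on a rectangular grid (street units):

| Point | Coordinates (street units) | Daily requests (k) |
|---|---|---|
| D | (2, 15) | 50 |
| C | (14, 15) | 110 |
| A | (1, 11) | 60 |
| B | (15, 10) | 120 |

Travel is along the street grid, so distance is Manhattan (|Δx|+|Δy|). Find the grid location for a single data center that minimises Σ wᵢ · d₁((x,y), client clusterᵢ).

(14, 11)

Manhattan distance separates: Σwᵢ(|x−xᵢ|+|y−yᵢ|) = Σwᵢ|x−xᵢ| + Σwᵢ|y−yᵢ|, so x and y are optimised independently as 1-D weighted medians.
Total weight W = 340; half = 170.
x-coordinate, sorted with cumulative weight:
  x=1 (A, w=60) cum 60
  x=2 (D, w=50) cum 110
  x=14 (C, w=110) cum 220  ← median
  x=15 (B, w=120) cum 340
⇒ x* = 14
y-coordinate, sorted with cumulative weight:
  y=10 (B, w=120) cum 120
  y=11 (A, w=60) cum 180  ← median
  y=15 (D, w=50) cum 230
  y=15 (C, w=110) cum 340
⇒ y* = 11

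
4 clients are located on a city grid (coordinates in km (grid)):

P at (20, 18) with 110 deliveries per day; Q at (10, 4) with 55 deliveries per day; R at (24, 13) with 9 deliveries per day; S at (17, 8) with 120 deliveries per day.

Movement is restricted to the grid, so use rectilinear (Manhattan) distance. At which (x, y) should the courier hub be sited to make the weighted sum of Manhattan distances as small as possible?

Manhattan distance separates: Σwᵢ(|x−xᵢ|+|y−yᵢ|) = Σwᵢ|x−xᵢ| + Σwᵢ|y−yᵢ|, so x and y are optimised independently as 1-D weighted medians.
Total weight W = 294; half = 147.
x-coordinate, sorted with cumulative weight:
  x=10 (Q, w=55) cum 55
  x=17 (S, w=120) cum 175  ← median
  x=20 (P, w=110) cum 285
  x=24 (R, w=9) cum 294
⇒ x* = 17
y-coordinate, sorted with cumulative weight:
  y=4 (Q, w=55) cum 55
  y=8 (S, w=120) cum 175  ← median
  y=13 (R, w=9) cum 184
  y=18 (P, w=110) cum 294
⇒ y* = 8

(17, 8)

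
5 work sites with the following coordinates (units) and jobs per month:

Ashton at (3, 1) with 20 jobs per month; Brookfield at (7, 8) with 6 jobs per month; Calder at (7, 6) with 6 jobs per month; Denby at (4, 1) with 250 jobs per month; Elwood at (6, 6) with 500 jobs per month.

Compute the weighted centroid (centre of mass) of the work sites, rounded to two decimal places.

The minimiser of Σwᵢ‖p−pᵢ‖² is the weighted centroid p* = (Σwᵢpᵢ)/(Σwᵢ).
Σwᵢ = 782.
Σwᵢxᵢ = 20·3 + 6·7 + 6·7 + 250·4 + 500·6 = 4144.
Σwᵢyᵢ = 20·1 + 6·8 + 6·6 + 250·1 + 500·6 = 3354.
x* = 4144/782 = 5.30, y* = 3354/782 = 4.29.

(5.30, 4.29)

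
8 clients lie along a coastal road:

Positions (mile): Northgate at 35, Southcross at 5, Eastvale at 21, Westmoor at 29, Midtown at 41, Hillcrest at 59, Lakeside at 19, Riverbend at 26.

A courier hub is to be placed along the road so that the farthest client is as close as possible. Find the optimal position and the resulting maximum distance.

The 1-center on a line is the midpoint of the two extreme points: leftmost at 5, rightmost at 59.
Optimal location = (5 + 59)/2 = 32; maximum distance = (59 − 5)/2 = 27.

location 32, max distance 27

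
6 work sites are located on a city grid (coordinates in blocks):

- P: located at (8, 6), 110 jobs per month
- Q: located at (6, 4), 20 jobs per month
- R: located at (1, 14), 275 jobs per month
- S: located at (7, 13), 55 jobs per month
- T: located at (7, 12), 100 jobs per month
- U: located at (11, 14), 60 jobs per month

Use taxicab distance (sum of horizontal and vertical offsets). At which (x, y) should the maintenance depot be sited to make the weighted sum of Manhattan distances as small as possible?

Manhattan distance separates: Σwᵢ(|x−xᵢ|+|y−yᵢ|) = Σwᵢ|x−xᵢ| + Σwᵢ|y−yᵢ|, so x and y are optimised independently as 1-D weighted medians.
Total weight W = 620; half = 310.
x-coordinate, sorted with cumulative weight:
  x=1 (R, w=275) cum 275
  x=6 (Q, w=20) cum 295
  x=7 (S, w=55) cum 350  ← median
  x=7 (T, w=100) cum 450
  x=8 (P, w=110) cum 560
  x=11 (U, w=60) cum 620
⇒ x* = 7
y-coordinate, sorted with cumulative weight:
  y=4 (Q, w=20) cum 20
  y=6 (P, w=110) cum 130
  y=12 (T, w=100) cum 230
  y=13 (S, w=55) cum 285
  y=14 (R, w=275) cum 560  ← median
  y=14 (U, w=60) cum 620
⇒ y* = 14

(7, 14)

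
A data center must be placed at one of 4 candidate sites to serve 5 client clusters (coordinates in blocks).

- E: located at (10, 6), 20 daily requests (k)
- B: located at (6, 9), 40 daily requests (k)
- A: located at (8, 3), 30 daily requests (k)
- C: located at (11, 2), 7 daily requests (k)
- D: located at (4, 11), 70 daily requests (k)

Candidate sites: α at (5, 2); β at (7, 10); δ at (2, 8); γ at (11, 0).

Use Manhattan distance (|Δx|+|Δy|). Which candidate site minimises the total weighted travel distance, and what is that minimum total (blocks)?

β, total 824 blocks

Total weighted distance at each candidate:
  α (5, 2): total = 1362
  β (7, 10): total = 824
  δ (2, 8): total = 1185
  γ (11, 0): total = 2154
Minimum is at β with total 824 blocks.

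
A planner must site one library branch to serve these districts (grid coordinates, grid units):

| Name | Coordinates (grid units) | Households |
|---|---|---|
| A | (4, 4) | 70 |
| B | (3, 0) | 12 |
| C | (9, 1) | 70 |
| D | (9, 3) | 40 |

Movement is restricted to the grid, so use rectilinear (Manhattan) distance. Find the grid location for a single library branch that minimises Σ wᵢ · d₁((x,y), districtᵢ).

(9, 3)

Manhattan distance separates: Σwᵢ(|x−xᵢ|+|y−yᵢ|) = Σwᵢ|x−xᵢ| + Σwᵢ|y−yᵢ|, so x and y are optimised independently as 1-D weighted medians.
Total weight W = 192; half = 96.
x-coordinate, sorted with cumulative weight:
  x=3 (B, w=12) cum 12
  x=4 (A, w=70) cum 82
  x=9 (C, w=70) cum 152  ← median
  x=9 (D, w=40) cum 192
⇒ x* = 9
y-coordinate, sorted with cumulative weight:
  y=0 (B, w=12) cum 12
  y=1 (C, w=70) cum 82
  y=3 (D, w=40) cum 122  ← median
  y=4 (A, w=70) cum 192
⇒ y* = 3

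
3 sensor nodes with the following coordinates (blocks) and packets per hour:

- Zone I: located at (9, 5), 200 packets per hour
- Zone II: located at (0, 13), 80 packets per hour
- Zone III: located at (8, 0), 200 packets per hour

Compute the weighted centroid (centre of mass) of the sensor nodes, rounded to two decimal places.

(7.08, 4.25)

The minimiser of Σwᵢ‖p−pᵢ‖² is the weighted centroid p* = (Σwᵢpᵢ)/(Σwᵢ).
Σwᵢ = 480.
Σwᵢxᵢ = 200·9 + 80·0 + 200·8 = 3400.
Σwᵢyᵢ = 200·5 + 80·13 + 200·0 = 2040.
x* = 3400/480 = 7.08, y* = 2040/480 = 4.25.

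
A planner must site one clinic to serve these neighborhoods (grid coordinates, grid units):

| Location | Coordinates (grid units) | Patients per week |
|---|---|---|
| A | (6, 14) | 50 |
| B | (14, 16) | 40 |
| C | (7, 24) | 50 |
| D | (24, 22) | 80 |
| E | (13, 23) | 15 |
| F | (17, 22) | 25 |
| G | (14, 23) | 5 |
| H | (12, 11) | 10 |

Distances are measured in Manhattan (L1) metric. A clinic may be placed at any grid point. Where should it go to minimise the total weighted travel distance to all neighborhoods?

(14, 22)

Manhattan distance separates: Σwᵢ(|x−xᵢ|+|y−yᵢ|) = Σwᵢ|x−xᵢ| + Σwᵢ|y−yᵢ|, so x and y are optimised independently as 1-D weighted medians.
Total weight W = 275; half = 137.5.
x-coordinate, sorted with cumulative weight:
  x=6 (A, w=50) cum 50
  x=7 (C, w=50) cum 100
  x=12 (H, w=10) cum 110
  x=13 (E, w=15) cum 125
  x=14 (B, w=40) cum 165  ← median
  x=14 (G, w=5) cum 170
  x=17 (F, w=25) cum 195
  x=24 (D, w=80) cum 275
⇒ x* = 14
y-coordinate, sorted with cumulative weight:
  y=11 (H, w=10) cum 10
  y=14 (A, w=50) cum 60
  y=16 (B, w=40) cum 100
  y=22 (D, w=80) cum 180  ← median
  y=22 (F, w=25) cum 205
  y=23 (E, w=15) cum 220
  y=23 (G, w=5) cum 225
  y=24 (C, w=50) cum 275
⇒ y* = 22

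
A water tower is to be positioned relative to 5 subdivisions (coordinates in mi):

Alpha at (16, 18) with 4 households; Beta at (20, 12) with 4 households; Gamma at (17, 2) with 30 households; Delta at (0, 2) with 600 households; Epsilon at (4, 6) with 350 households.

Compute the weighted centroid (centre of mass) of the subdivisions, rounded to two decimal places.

(2.08, 3.52)

The minimiser of Σwᵢ‖p−pᵢ‖² is the weighted centroid p* = (Σwᵢpᵢ)/(Σwᵢ).
Σwᵢ = 988.
Σwᵢxᵢ = 4·16 + 4·20 + 30·17 + 600·0 + 350·4 = 2054.
Σwᵢyᵢ = 4·18 + 4·12 + 30·2 + 600·2 + 350·6 = 3480.
x* = 2054/988 = 2.08, y* = 3480/988 = 3.52.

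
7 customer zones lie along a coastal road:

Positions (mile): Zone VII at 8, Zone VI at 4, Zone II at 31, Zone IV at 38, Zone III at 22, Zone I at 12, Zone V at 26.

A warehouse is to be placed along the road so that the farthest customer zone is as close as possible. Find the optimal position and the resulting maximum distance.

location 21, max distance 17

The 1-center on a line is the midpoint of the two extreme points: leftmost at 4, rightmost at 38.
Optimal location = (4 + 38)/2 = 21; maximum distance = (38 − 4)/2 = 17.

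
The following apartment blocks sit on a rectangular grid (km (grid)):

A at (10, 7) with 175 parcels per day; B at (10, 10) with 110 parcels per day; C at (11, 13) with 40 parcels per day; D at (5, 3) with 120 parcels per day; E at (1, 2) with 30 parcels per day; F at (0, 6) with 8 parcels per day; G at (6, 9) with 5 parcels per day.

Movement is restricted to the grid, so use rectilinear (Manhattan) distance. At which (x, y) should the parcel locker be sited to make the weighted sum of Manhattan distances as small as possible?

Manhattan distance separates: Σwᵢ(|x−xᵢ|+|y−yᵢ|) = Σwᵢ|x−xᵢ| + Σwᵢ|y−yᵢ|, so x and y are optimised independently as 1-D weighted medians.
Total weight W = 488; half = 244.
x-coordinate, sorted with cumulative weight:
  x=0 (F, w=8) cum 8
  x=1 (E, w=30) cum 38
  x=5 (D, w=120) cum 158
  x=6 (G, w=5) cum 163
  x=10 (A, w=175) cum 338  ← median
  x=10 (B, w=110) cum 448
  x=11 (C, w=40) cum 488
⇒ x* = 10
y-coordinate, sorted with cumulative weight:
  y=2 (E, w=30) cum 30
  y=3 (D, w=120) cum 150
  y=6 (F, w=8) cum 158
  y=7 (A, w=175) cum 333  ← median
  y=9 (G, w=5) cum 338
  y=10 (B, w=110) cum 448
  y=13 (C, w=40) cum 488
⇒ y* = 7

(10, 7)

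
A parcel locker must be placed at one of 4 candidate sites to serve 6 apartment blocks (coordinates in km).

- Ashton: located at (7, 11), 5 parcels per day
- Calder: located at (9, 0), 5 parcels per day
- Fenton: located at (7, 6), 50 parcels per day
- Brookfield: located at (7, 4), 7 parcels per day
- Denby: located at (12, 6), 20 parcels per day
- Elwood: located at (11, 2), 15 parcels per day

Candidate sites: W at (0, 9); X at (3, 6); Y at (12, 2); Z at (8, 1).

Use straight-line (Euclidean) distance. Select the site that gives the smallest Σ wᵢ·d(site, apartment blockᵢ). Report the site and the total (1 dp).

Total weighted distance at each candidate:
  W (0, 9): total = 984.0
  X (3, 6): total = 619.9
  Y (12, 2): total = 522.4
  Z (8, 1): total = 509.9
Minimum is at Z with total 509.9 km.

Z, total 509.9 km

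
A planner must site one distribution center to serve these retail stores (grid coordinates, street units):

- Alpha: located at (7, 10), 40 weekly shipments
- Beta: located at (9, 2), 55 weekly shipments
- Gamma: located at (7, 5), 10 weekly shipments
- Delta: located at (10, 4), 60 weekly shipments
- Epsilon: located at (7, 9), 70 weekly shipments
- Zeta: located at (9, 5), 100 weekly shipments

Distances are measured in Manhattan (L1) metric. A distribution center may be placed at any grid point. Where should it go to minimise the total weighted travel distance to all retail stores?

Manhattan distance separates: Σwᵢ(|x−xᵢ|+|y−yᵢ|) = Σwᵢ|x−xᵢ| + Σwᵢ|y−yᵢ|, so x and y are optimised independently as 1-D weighted medians.
Total weight W = 335; half = 167.5.
x-coordinate, sorted with cumulative weight:
  x=7 (Alpha, w=40) cum 40
  x=7 (Gamma, w=10) cum 50
  x=7 (Epsilon, w=70) cum 120
  x=9 (Beta, w=55) cum 175  ← median
  x=9 (Zeta, w=100) cum 275
  x=10 (Delta, w=60) cum 335
⇒ x* = 9
y-coordinate, sorted with cumulative weight:
  y=2 (Beta, w=55) cum 55
  y=4 (Delta, w=60) cum 115
  y=5 (Gamma, w=10) cum 125
  y=5 (Zeta, w=100) cum 225  ← median
  y=9 (Epsilon, w=70) cum 295
  y=10 (Alpha, w=40) cum 335
⇒ y* = 5

(9, 5)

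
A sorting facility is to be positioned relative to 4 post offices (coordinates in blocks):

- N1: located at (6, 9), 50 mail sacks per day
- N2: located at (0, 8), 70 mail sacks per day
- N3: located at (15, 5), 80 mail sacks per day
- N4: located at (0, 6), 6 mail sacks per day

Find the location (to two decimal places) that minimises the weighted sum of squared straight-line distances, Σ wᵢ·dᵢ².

(7.28, 7.02)

The minimiser of Σwᵢ‖p−pᵢ‖² is the weighted centroid p* = (Σwᵢpᵢ)/(Σwᵢ).
Σwᵢ = 206.
Σwᵢxᵢ = 50·6 + 70·0 + 80·15 + 6·0 = 1500.
Σwᵢyᵢ = 50·9 + 70·8 + 80·5 + 6·6 = 1446.
x* = 1500/206 = 7.28, y* = 1446/206 = 7.02.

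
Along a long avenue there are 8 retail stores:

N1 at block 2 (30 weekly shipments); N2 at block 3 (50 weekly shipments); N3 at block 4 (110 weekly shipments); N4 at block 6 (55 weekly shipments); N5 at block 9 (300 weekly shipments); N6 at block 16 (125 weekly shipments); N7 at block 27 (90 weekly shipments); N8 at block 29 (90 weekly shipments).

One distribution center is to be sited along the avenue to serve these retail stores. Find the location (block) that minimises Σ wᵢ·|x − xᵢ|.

For a sum of weighted absolute distances on a line, the optimum is the weighted median (not the mean). Total weight W = 850; half-weight = 425.
Sort by position and accumulate weight:
  block 2 (N1, w=30) → cum 30
  block 3 (N2, w=50) → cum 80
  block 4 (N3, w=110) → cum 190
  block 6 (N4, w=55) → cum 245
  block 9 (N5, w=300) → cum 545  ≥ 425 → median here
  block 16 (N6, w=125) → cum 670
  block 27 (N7, w=90) → cum 760
  block 29 (N8, w=90) → cum 850
Optimal location: block 9.

x = 9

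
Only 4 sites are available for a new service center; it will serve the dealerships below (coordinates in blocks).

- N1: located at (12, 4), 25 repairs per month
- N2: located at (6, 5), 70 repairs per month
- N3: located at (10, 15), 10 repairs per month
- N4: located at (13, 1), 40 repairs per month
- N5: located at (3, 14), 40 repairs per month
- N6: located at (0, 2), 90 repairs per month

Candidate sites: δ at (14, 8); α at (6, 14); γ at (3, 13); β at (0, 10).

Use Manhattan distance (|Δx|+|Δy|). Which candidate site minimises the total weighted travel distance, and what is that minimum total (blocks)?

Total weighted distance at each candidate:
  δ (14, 8): total = 3830
  α (6, 14): total = 3620
  γ (3, 13): total = 3490
  β (0, 10): total = 3250
Minimum is at β with total 3250 blocks.

β, total 3250 blocks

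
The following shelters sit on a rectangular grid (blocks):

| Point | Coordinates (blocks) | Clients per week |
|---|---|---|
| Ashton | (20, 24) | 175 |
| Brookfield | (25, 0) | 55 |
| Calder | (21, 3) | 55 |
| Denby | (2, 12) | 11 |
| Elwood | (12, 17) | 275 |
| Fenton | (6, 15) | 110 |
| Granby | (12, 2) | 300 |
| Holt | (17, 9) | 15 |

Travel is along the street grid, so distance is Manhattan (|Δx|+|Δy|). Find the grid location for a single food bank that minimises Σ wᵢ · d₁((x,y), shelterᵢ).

Manhattan distance separates: Σwᵢ(|x−xᵢ|+|y−yᵢ|) = Σwᵢ|x−xᵢ| + Σwᵢ|y−yᵢ|, so x and y are optimised independently as 1-D weighted medians.
Total weight W = 996; half = 498.
x-coordinate, sorted with cumulative weight:
  x=2 (Denby, w=11) cum 11
  x=6 (Fenton, w=110) cum 121
  x=12 (Elwood, w=275) cum 396
  x=12 (Granby, w=300) cum 696  ← median
  x=17 (Holt, w=15) cum 711
  x=20 (Ashton, w=175) cum 886
  x=21 (Calder, w=55) cum 941
  x=25 (Brookfield, w=55) cum 996
⇒ x* = 12
y-coordinate, sorted with cumulative weight:
  y=0 (Brookfield, w=55) cum 55
  y=2 (Granby, w=300) cum 355
  y=3 (Calder, w=55) cum 410
  y=9 (Holt, w=15) cum 425
  y=12 (Denby, w=11) cum 436
  y=15 (Fenton, w=110) cum 546  ← median
  y=17 (Elwood, w=275) cum 821
  y=24 (Ashton, w=175) cum 996
⇒ y* = 15

(12, 15)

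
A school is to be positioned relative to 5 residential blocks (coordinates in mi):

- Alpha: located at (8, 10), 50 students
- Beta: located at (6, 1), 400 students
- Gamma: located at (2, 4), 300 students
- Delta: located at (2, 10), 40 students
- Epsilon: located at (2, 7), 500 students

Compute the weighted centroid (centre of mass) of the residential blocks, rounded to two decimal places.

The minimiser of Σwᵢ‖p−pᵢ‖² is the weighted centroid p* = (Σwᵢpᵢ)/(Σwᵢ).
Σwᵢ = 1290.
Σwᵢxᵢ = 50·8 + 400·6 + 300·2 + 40·2 + 500·2 = 4480.
Σwᵢyᵢ = 50·10 + 400·1 + 300·4 + 40·10 + 500·7 = 6000.
x* = 4480/1290 = 3.47, y* = 6000/1290 = 4.65.

(3.47, 4.65)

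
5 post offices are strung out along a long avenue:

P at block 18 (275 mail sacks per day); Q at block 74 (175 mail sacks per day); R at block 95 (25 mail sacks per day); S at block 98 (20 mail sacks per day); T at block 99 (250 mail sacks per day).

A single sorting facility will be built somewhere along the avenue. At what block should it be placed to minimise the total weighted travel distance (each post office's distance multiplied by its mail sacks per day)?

For a sum of weighted absolute distances on a line, the optimum is the weighted median (not the mean). Total weight W = 745; half-weight = 372.5.
Sort by position and accumulate weight:
  block 18 (P, w=275) → cum 275
  block 74 (Q, w=175) → cum 450  ≥ 372.5 → median here
  block 95 (R, w=25) → cum 475
  block 98 (S, w=20) → cum 495
  block 99 (T, w=250) → cum 745
Optimal location: block 74.

x = 74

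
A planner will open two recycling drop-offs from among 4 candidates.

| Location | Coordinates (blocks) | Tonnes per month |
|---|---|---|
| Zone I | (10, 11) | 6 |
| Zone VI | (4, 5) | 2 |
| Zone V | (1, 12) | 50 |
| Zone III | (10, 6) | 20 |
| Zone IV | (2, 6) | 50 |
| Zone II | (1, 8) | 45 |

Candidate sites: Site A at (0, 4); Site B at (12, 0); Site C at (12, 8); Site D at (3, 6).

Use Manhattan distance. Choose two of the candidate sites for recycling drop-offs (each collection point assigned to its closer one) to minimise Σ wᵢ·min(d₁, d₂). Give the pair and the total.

{Site C, Site D}, total 744

Evaluate every pair (each demand assigned to the nearer of the two):
  {Site C, Site D}: total = 744
  {Site A, Site D}: total = 846
  {Site B, Site D}: total = 846
  {Site A, Site C}: total = 995
  {Site A, Site B}: total = 1123
  {Site B, Site C}: total = 1977
Best pair: {Site C, Site D} with total 744.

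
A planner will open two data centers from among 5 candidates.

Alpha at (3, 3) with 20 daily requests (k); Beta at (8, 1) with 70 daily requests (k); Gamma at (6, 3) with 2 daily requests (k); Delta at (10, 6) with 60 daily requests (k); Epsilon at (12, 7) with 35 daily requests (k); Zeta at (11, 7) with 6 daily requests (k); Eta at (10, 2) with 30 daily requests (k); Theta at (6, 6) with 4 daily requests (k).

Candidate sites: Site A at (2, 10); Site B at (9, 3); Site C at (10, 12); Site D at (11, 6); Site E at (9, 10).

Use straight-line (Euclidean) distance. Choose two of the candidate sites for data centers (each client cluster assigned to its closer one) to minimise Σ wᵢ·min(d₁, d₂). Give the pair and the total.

{Site B, Site D}, total 457.4

Evaluate every pair (each demand assigned to the nearer of the two):
  {Site B, Site D}: total = 457.4
  {Site B, Site E}: total = 701.8
  {Site A, Site B}: total = 733.5
  {Site B, Site C}: total = 733.5
  {Site A, Site D}: total = 820.4
  {Site C, Site D}: total = 849.9
  {Site D, Site E}: total = 849.9
  {Site A, Site E}: total = 1469.9
  {Site C, Site E}: total = 1512.9
  {Site A, Site C}: total = 1816.4
Best pair: {Site B, Site D} with total 457.4.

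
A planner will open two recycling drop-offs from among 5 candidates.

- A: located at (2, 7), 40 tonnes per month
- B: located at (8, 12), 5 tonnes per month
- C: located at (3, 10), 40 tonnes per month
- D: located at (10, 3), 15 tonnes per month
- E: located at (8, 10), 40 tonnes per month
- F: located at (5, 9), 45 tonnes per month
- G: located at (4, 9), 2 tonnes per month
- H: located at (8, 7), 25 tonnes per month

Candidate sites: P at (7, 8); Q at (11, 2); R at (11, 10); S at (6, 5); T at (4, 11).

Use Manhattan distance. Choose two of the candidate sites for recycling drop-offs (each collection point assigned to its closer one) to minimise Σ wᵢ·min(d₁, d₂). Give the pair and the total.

{P, T}, total 774

Evaluate every pair (each demand assigned to the nearer of the two):
  {P, T}: total = 774
  {P, Q}: total = 848
  {R, T}: total = 874
  {S, T}: total = 874
  {P, S}: total = 908
  {Q, T}: total = 914
  {P, R}: total = 938
  {R, S}: total = 1132
  {Q, S}: total = 1252
  {Q, R}: total = 1456
Best pair: {P, T} with total 774.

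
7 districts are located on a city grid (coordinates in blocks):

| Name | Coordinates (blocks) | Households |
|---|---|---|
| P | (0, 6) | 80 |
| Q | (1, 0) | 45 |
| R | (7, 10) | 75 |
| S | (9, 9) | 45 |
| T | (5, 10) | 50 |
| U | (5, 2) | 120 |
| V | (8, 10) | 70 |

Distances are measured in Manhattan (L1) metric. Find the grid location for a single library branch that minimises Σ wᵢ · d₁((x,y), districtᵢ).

Manhattan distance separates: Σwᵢ(|x−xᵢ|+|y−yᵢ|) = Σwᵢ|x−xᵢ| + Σwᵢ|y−yᵢ|, so x and y are optimised independently as 1-D weighted medians.
Total weight W = 485; half = 242.5.
x-coordinate, sorted with cumulative weight:
  x=0 (P, w=80) cum 80
  x=1 (Q, w=45) cum 125
  x=5 (T, w=50) cum 175
  x=5 (U, w=120) cum 295  ← median
  x=7 (R, w=75) cum 370
  x=8 (V, w=70) cum 440
  x=9 (S, w=45) cum 485
⇒ x* = 5
y-coordinate, sorted with cumulative weight:
  y=0 (Q, w=45) cum 45
  y=2 (U, w=120) cum 165
  y=6 (P, w=80) cum 245  ← median
  y=9 (S, w=45) cum 290
  y=10 (R, w=75) cum 365
  y=10 (T, w=50) cum 415
  y=10 (V, w=70) cum 485
⇒ y* = 6

(5, 6)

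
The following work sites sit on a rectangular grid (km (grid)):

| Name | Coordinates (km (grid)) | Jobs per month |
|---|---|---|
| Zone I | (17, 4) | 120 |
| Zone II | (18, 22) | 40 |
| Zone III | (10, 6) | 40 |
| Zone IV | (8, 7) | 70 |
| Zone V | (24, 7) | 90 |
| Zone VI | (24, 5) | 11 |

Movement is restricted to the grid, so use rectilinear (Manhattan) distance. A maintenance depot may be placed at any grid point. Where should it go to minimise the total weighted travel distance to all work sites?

Manhattan distance separates: Σwᵢ(|x−xᵢ|+|y−yᵢ|) = Σwᵢ|x−xᵢ| + Σwᵢ|y−yᵢ|, so x and y are optimised independently as 1-D weighted medians.
Total weight W = 371; half = 185.5.
x-coordinate, sorted with cumulative weight:
  x=8 (Zone IV, w=70) cum 70
  x=10 (Zone III, w=40) cum 110
  x=17 (Zone I, w=120) cum 230  ← median
  x=18 (Zone II, w=40) cum 270
  x=24 (Zone V, w=90) cum 360
  x=24 (Zone VI, w=11) cum 371
⇒ x* = 17
y-coordinate, sorted with cumulative weight:
  y=4 (Zone I, w=120) cum 120
  y=5 (Zone VI, w=11) cum 131
  y=6 (Zone III, w=40) cum 171
  y=7 (Zone IV, w=70) cum 241  ← median
  y=7 (Zone V, w=90) cum 331
  y=22 (Zone II, w=40) cum 371
⇒ y* = 7

(17, 7)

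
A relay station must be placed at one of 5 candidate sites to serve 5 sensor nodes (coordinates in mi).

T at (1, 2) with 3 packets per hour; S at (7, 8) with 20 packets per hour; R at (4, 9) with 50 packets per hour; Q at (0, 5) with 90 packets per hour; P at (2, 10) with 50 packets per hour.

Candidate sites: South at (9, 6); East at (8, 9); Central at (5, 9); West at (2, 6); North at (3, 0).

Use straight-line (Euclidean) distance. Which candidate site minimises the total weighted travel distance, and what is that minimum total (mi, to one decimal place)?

Total weighted distance at each candidate:
  South (9, 6): total = 1593.0
  East (8, 9): total = 1367.1
  Central (5, 9): total = 853.3
  West (2, 6): total = 701.6
  North (3, 0): total = 1667.4
Minimum is at West with total 701.6 mi.

West, total 701.6 mi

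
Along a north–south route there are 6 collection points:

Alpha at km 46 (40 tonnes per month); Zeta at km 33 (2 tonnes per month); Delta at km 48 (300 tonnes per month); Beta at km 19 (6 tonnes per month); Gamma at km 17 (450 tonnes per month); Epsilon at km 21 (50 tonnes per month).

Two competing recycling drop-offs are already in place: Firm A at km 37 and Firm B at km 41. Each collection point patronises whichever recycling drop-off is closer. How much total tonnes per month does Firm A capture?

508

The indifferent point is the midpoint (37+41)/2 = 39; collection points left of it (closer to Firm A at 37) go to Firm A, those right go to Firm B.
  Gamma at 17 (w=450) → Firm A
  Beta at 19 (w=6) → Firm A
  Epsilon at 21 (w=50) → Firm A
  Zeta at 33 (w=2) → Firm A
  Alpha at 46 (w=40) → Firm B
  Delta at 48 (w=300) → Firm B
Firm A captures 508; Firm B captures 340.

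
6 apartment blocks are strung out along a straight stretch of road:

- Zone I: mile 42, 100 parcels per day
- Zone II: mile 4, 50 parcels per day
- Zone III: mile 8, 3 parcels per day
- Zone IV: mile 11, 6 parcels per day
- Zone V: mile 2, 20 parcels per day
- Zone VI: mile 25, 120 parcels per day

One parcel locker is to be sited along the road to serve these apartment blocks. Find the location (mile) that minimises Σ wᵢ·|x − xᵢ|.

For a sum of weighted absolute distances on a line, the optimum is the weighted median (not the mean). Total weight W = 299; half-weight = 149.5.
Sort by position and accumulate weight:
  mile 2 (Zone V, w=20) → cum 20
  mile 4 (Zone II, w=50) → cum 70
  mile 8 (Zone III, w=3) → cum 73
  mile 11 (Zone IV, w=6) → cum 79
  mile 25 (Zone VI, w=120) → cum 199  ≥ 149.5 → median here
  mile 42 (Zone I, w=100) → cum 299
Optimal location: mile 25.

x = 25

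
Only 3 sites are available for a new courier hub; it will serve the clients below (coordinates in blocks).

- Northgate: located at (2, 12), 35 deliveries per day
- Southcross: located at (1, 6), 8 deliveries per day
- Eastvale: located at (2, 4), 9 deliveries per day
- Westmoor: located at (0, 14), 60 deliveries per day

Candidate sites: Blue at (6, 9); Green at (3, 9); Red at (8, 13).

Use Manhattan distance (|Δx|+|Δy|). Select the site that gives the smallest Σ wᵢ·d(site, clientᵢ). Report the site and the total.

Total weighted distance at each candidate:
  Blue (6, 9): total = 1050
  Green (3, 9): total = 714
  Red (8, 13): total = 1032
Minimum is at Green with total 714 blocks.

Green, total 714 blocks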